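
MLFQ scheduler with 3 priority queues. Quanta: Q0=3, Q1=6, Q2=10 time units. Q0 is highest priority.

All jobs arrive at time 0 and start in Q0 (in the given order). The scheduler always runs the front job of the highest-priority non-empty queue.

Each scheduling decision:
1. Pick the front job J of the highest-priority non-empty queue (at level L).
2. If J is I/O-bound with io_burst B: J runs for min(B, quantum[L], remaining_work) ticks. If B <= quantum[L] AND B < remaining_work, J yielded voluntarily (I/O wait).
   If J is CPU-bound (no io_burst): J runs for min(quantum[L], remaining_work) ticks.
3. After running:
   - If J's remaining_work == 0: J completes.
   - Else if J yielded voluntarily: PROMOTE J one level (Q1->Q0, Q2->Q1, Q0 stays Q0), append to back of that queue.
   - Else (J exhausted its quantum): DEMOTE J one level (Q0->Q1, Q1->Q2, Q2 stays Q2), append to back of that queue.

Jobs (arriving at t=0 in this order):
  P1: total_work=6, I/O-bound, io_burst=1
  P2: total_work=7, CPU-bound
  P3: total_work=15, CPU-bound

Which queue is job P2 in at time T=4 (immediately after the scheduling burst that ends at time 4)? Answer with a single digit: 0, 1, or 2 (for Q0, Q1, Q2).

t=0-1: P1@Q0 runs 1, rem=5, I/O yield, promote→Q0. Q0=[P2,P3,P1] Q1=[] Q2=[]
t=1-4: P2@Q0 runs 3, rem=4, quantum used, demote→Q1. Q0=[P3,P1] Q1=[P2] Q2=[]
t=4-7: P3@Q0 runs 3, rem=12, quantum used, demote→Q1. Q0=[P1] Q1=[P2,P3] Q2=[]
t=7-8: P1@Q0 runs 1, rem=4, I/O yield, promote→Q0. Q0=[P1] Q1=[P2,P3] Q2=[]
t=8-9: P1@Q0 runs 1, rem=3, I/O yield, promote→Q0. Q0=[P1] Q1=[P2,P3] Q2=[]
t=9-10: P1@Q0 runs 1, rem=2, I/O yield, promote→Q0. Q0=[P1] Q1=[P2,P3] Q2=[]
t=10-11: P1@Q0 runs 1, rem=1, I/O yield, promote→Q0. Q0=[P1] Q1=[P2,P3] Q2=[]
t=11-12: P1@Q0 runs 1, rem=0, completes. Q0=[] Q1=[P2,P3] Q2=[]
t=12-16: P2@Q1 runs 4, rem=0, completes. Q0=[] Q1=[P3] Q2=[]
t=16-22: P3@Q1 runs 6, rem=6, quantum used, demote→Q2. Q0=[] Q1=[] Q2=[P3]
t=22-28: P3@Q2 runs 6, rem=0, completes. Q0=[] Q1=[] Q2=[]

Answer: 1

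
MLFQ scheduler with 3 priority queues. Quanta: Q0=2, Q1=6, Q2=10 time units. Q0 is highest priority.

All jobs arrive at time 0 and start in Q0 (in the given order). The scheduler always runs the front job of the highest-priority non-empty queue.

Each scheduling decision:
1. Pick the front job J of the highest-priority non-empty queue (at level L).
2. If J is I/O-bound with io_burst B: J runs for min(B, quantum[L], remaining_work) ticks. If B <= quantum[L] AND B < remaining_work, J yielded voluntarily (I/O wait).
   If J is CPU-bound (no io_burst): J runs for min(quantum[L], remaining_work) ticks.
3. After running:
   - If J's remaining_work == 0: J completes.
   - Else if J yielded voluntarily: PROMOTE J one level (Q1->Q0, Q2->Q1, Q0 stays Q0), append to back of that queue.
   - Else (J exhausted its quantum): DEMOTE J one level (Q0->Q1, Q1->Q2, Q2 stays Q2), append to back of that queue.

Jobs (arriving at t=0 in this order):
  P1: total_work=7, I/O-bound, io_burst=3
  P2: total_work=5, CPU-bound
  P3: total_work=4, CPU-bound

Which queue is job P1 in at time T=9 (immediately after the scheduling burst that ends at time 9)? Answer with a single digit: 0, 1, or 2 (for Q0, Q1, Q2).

Answer: 0

Derivation:
t=0-2: P1@Q0 runs 2, rem=5, quantum used, demote→Q1. Q0=[P2,P3] Q1=[P1] Q2=[]
t=2-4: P2@Q0 runs 2, rem=3, quantum used, demote→Q1. Q0=[P3] Q1=[P1,P2] Q2=[]
t=4-6: P3@Q0 runs 2, rem=2, quantum used, demote→Q1. Q0=[] Q1=[P1,P2,P3] Q2=[]
t=6-9: P1@Q1 runs 3, rem=2, I/O yield, promote→Q0. Q0=[P1] Q1=[P2,P3] Q2=[]
t=9-11: P1@Q0 runs 2, rem=0, completes. Q0=[] Q1=[P2,P3] Q2=[]
t=11-14: P2@Q1 runs 3, rem=0, completes. Q0=[] Q1=[P3] Q2=[]
t=14-16: P3@Q1 runs 2, rem=0, completes. Q0=[] Q1=[] Q2=[]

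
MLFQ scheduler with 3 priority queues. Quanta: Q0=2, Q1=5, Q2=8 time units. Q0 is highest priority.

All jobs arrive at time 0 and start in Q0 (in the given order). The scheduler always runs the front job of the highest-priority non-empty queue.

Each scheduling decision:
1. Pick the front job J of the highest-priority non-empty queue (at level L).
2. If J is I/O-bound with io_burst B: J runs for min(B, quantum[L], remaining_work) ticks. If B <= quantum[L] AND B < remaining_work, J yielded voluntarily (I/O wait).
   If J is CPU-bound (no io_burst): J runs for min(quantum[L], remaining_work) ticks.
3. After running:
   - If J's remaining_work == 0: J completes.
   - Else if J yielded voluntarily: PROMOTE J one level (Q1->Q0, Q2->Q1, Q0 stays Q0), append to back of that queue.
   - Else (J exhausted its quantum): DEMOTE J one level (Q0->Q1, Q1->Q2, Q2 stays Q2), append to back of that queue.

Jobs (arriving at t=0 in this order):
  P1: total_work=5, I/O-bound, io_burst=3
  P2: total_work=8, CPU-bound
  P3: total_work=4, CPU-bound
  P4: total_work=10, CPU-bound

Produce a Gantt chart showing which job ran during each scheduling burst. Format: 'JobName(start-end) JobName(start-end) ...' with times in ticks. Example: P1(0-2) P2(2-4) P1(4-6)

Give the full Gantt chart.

Answer: P1(0-2) P2(2-4) P3(4-6) P4(6-8) P1(8-11) P2(11-16) P3(16-18) P4(18-23) P2(23-24) P4(24-27)

Derivation:
t=0-2: P1@Q0 runs 2, rem=3, quantum used, demote→Q1. Q0=[P2,P3,P4] Q1=[P1] Q2=[]
t=2-4: P2@Q0 runs 2, rem=6, quantum used, demote→Q1. Q0=[P3,P4] Q1=[P1,P2] Q2=[]
t=4-6: P3@Q0 runs 2, rem=2, quantum used, demote→Q1. Q0=[P4] Q1=[P1,P2,P3] Q2=[]
t=6-8: P4@Q0 runs 2, rem=8, quantum used, demote→Q1. Q0=[] Q1=[P1,P2,P3,P4] Q2=[]
t=8-11: P1@Q1 runs 3, rem=0, completes. Q0=[] Q1=[P2,P3,P4] Q2=[]
t=11-16: P2@Q1 runs 5, rem=1, quantum used, demote→Q2. Q0=[] Q1=[P3,P4] Q2=[P2]
t=16-18: P3@Q1 runs 2, rem=0, completes. Q0=[] Q1=[P4] Q2=[P2]
t=18-23: P4@Q1 runs 5, rem=3, quantum used, demote→Q2. Q0=[] Q1=[] Q2=[P2,P4]
t=23-24: P2@Q2 runs 1, rem=0, completes. Q0=[] Q1=[] Q2=[P4]
t=24-27: P4@Q2 runs 3, rem=0, completes. Q0=[] Q1=[] Q2=[]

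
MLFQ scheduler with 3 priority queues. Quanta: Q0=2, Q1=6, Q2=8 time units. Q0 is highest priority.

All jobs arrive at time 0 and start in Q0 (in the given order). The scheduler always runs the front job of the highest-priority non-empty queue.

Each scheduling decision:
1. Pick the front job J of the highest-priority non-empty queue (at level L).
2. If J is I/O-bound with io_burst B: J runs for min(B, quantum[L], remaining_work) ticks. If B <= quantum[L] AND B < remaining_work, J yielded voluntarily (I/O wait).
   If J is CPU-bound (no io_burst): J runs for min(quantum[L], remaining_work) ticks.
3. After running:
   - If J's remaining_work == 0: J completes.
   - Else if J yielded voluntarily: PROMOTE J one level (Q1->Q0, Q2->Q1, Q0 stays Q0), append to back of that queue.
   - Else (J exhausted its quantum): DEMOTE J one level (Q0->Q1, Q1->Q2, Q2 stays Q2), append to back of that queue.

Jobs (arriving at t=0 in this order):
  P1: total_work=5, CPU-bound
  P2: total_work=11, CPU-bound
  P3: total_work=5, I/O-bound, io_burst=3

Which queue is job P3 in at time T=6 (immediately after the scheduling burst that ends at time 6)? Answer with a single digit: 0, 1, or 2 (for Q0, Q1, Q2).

t=0-2: P1@Q0 runs 2, rem=3, quantum used, demote→Q1. Q0=[P2,P3] Q1=[P1] Q2=[]
t=2-4: P2@Q0 runs 2, rem=9, quantum used, demote→Q1. Q0=[P3] Q1=[P1,P2] Q2=[]
t=4-6: P3@Q0 runs 2, rem=3, quantum used, demote→Q1. Q0=[] Q1=[P1,P2,P3] Q2=[]
t=6-9: P1@Q1 runs 3, rem=0, completes. Q0=[] Q1=[P2,P3] Q2=[]
t=9-15: P2@Q1 runs 6, rem=3, quantum used, demote→Q2. Q0=[] Q1=[P3] Q2=[P2]
t=15-18: P3@Q1 runs 3, rem=0, completes. Q0=[] Q1=[] Q2=[P2]
t=18-21: P2@Q2 runs 3, rem=0, completes. Q0=[] Q1=[] Q2=[]

Answer: 1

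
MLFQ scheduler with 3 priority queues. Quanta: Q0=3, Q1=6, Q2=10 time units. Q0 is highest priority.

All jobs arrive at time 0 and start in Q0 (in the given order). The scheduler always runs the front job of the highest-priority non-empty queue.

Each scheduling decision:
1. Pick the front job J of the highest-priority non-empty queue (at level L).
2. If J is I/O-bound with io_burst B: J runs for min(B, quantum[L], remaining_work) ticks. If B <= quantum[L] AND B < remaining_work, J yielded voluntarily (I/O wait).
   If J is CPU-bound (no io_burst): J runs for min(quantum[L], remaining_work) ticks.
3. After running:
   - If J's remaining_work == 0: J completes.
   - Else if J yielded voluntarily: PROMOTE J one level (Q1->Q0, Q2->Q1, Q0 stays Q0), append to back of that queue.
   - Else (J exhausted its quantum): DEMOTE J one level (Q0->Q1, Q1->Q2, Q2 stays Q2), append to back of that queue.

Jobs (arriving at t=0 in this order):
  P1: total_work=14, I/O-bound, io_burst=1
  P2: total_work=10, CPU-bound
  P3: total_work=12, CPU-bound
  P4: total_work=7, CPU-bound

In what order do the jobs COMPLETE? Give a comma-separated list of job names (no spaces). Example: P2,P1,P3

t=0-1: P1@Q0 runs 1, rem=13, I/O yield, promote→Q0. Q0=[P2,P3,P4,P1] Q1=[] Q2=[]
t=1-4: P2@Q0 runs 3, rem=7, quantum used, demote→Q1. Q0=[P3,P4,P1] Q1=[P2] Q2=[]
t=4-7: P3@Q0 runs 3, rem=9, quantum used, demote→Q1. Q0=[P4,P1] Q1=[P2,P3] Q2=[]
t=7-10: P4@Q0 runs 3, rem=4, quantum used, demote→Q1. Q0=[P1] Q1=[P2,P3,P4] Q2=[]
t=10-11: P1@Q0 runs 1, rem=12, I/O yield, promote→Q0. Q0=[P1] Q1=[P2,P3,P4] Q2=[]
t=11-12: P1@Q0 runs 1, rem=11, I/O yield, promote→Q0. Q0=[P1] Q1=[P2,P3,P4] Q2=[]
t=12-13: P1@Q0 runs 1, rem=10, I/O yield, promote→Q0. Q0=[P1] Q1=[P2,P3,P4] Q2=[]
t=13-14: P1@Q0 runs 1, rem=9, I/O yield, promote→Q0. Q0=[P1] Q1=[P2,P3,P4] Q2=[]
t=14-15: P1@Q0 runs 1, rem=8, I/O yield, promote→Q0. Q0=[P1] Q1=[P2,P3,P4] Q2=[]
t=15-16: P1@Q0 runs 1, rem=7, I/O yield, promote→Q0. Q0=[P1] Q1=[P2,P3,P4] Q2=[]
t=16-17: P1@Q0 runs 1, rem=6, I/O yield, promote→Q0. Q0=[P1] Q1=[P2,P3,P4] Q2=[]
t=17-18: P1@Q0 runs 1, rem=5, I/O yield, promote→Q0. Q0=[P1] Q1=[P2,P3,P4] Q2=[]
t=18-19: P1@Q0 runs 1, rem=4, I/O yield, promote→Q0. Q0=[P1] Q1=[P2,P3,P4] Q2=[]
t=19-20: P1@Q0 runs 1, rem=3, I/O yield, promote→Q0. Q0=[P1] Q1=[P2,P3,P4] Q2=[]
t=20-21: P1@Q0 runs 1, rem=2, I/O yield, promote→Q0. Q0=[P1] Q1=[P2,P3,P4] Q2=[]
t=21-22: P1@Q0 runs 1, rem=1, I/O yield, promote→Q0. Q0=[P1] Q1=[P2,P3,P4] Q2=[]
t=22-23: P1@Q0 runs 1, rem=0, completes. Q0=[] Q1=[P2,P3,P4] Q2=[]
t=23-29: P2@Q1 runs 6, rem=1, quantum used, demote→Q2. Q0=[] Q1=[P3,P4] Q2=[P2]
t=29-35: P3@Q1 runs 6, rem=3, quantum used, demote→Q2. Q0=[] Q1=[P4] Q2=[P2,P3]
t=35-39: P4@Q1 runs 4, rem=0, completes. Q0=[] Q1=[] Q2=[P2,P3]
t=39-40: P2@Q2 runs 1, rem=0, completes. Q0=[] Q1=[] Q2=[P3]
t=40-43: P3@Q2 runs 3, rem=0, completes. Q0=[] Q1=[] Q2=[]

Answer: P1,P4,P2,P3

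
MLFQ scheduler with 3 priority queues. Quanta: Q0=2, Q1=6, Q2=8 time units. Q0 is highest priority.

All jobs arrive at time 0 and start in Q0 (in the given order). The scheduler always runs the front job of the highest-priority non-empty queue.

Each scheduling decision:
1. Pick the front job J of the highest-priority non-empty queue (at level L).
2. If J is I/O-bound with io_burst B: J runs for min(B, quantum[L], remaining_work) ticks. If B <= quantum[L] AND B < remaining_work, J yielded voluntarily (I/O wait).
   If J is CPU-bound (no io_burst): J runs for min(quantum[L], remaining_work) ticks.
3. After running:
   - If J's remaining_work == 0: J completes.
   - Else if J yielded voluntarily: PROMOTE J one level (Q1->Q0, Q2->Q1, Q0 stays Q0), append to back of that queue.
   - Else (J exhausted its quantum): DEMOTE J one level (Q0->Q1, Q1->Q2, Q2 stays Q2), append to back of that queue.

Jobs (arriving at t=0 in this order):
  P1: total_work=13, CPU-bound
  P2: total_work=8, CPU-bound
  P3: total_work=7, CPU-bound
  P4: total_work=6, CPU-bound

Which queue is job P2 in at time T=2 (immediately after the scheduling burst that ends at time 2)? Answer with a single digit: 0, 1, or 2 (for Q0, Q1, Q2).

t=0-2: P1@Q0 runs 2, rem=11, quantum used, demote→Q1. Q0=[P2,P3,P4] Q1=[P1] Q2=[]
t=2-4: P2@Q0 runs 2, rem=6, quantum used, demote→Q1. Q0=[P3,P4] Q1=[P1,P2] Q2=[]
t=4-6: P3@Q0 runs 2, rem=5, quantum used, demote→Q1. Q0=[P4] Q1=[P1,P2,P3] Q2=[]
t=6-8: P4@Q0 runs 2, rem=4, quantum used, demote→Q1. Q0=[] Q1=[P1,P2,P3,P4] Q2=[]
t=8-14: P1@Q1 runs 6, rem=5, quantum used, demote→Q2. Q0=[] Q1=[P2,P3,P4] Q2=[P1]
t=14-20: P2@Q1 runs 6, rem=0, completes. Q0=[] Q1=[P3,P4] Q2=[P1]
t=20-25: P3@Q1 runs 5, rem=0, completes. Q0=[] Q1=[P4] Q2=[P1]
t=25-29: P4@Q1 runs 4, rem=0, completes. Q0=[] Q1=[] Q2=[P1]
t=29-34: P1@Q2 runs 5, rem=0, completes. Q0=[] Q1=[] Q2=[]

Answer: 0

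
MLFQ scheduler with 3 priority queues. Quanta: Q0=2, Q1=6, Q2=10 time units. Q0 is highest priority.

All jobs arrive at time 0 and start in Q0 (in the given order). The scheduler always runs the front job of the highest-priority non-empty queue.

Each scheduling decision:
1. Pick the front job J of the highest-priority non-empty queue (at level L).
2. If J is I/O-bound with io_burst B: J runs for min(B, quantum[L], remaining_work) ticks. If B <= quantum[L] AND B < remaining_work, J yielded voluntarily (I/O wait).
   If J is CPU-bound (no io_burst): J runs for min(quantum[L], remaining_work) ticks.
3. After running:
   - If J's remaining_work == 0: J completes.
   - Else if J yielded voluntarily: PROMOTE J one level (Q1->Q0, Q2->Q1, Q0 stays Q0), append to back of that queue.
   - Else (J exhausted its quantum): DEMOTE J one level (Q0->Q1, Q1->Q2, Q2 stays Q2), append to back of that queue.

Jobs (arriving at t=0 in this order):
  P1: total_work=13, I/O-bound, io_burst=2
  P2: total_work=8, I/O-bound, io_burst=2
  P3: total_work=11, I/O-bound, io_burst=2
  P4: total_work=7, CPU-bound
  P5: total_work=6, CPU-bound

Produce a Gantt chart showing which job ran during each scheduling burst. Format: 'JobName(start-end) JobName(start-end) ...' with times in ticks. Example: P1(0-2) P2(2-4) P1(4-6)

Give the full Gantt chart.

t=0-2: P1@Q0 runs 2, rem=11, I/O yield, promote→Q0. Q0=[P2,P3,P4,P5,P1] Q1=[] Q2=[]
t=2-4: P2@Q0 runs 2, rem=6, I/O yield, promote→Q0. Q0=[P3,P4,P5,P1,P2] Q1=[] Q2=[]
t=4-6: P3@Q0 runs 2, rem=9, I/O yield, promote→Q0. Q0=[P4,P5,P1,P2,P3] Q1=[] Q2=[]
t=6-8: P4@Q0 runs 2, rem=5, quantum used, demote→Q1. Q0=[P5,P1,P2,P3] Q1=[P4] Q2=[]
t=8-10: P5@Q0 runs 2, rem=4, quantum used, demote→Q1. Q0=[P1,P2,P3] Q1=[P4,P5] Q2=[]
t=10-12: P1@Q0 runs 2, rem=9, I/O yield, promote→Q0. Q0=[P2,P3,P1] Q1=[P4,P5] Q2=[]
t=12-14: P2@Q0 runs 2, rem=4, I/O yield, promote→Q0. Q0=[P3,P1,P2] Q1=[P4,P5] Q2=[]
t=14-16: P3@Q0 runs 2, rem=7, I/O yield, promote→Q0. Q0=[P1,P2,P3] Q1=[P4,P5] Q2=[]
t=16-18: P1@Q0 runs 2, rem=7, I/O yield, promote→Q0. Q0=[P2,P3,P1] Q1=[P4,P5] Q2=[]
t=18-20: P2@Q0 runs 2, rem=2, I/O yield, promote→Q0. Q0=[P3,P1,P2] Q1=[P4,P5] Q2=[]
t=20-22: P3@Q0 runs 2, rem=5, I/O yield, promote→Q0. Q0=[P1,P2,P3] Q1=[P4,P5] Q2=[]
t=22-24: P1@Q0 runs 2, rem=5, I/O yield, promote→Q0. Q0=[P2,P3,P1] Q1=[P4,P5] Q2=[]
t=24-26: P2@Q0 runs 2, rem=0, completes. Q0=[P3,P1] Q1=[P4,P5] Q2=[]
t=26-28: P3@Q0 runs 2, rem=3, I/O yield, promote→Q0. Q0=[P1,P3] Q1=[P4,P5] Q2=[]
t=28-30: P1@Q0 runs 2, rem=3, I/O yield, promote→Q0. Q0=[P3,P1] Q1=[P4,P5] Q2=[]
t=30-32: P3@Q0 runs 2, rem=1, I/O yield, promote→Q0. Q0=[P1,P3] Q1=[P4,P5] Q2=[]
t=32-34: P1@Q0 runs 2, rem=1, I/O yield, promote→Q0. Q0=[P3,P1] Q1=[P4,P5] Q2=[]
t=34-35: P3@Q0 runs 1, rem=0, completes. Q0=[P1] Q1=[P4,P5] Q2=[]
t=35-36: P1@Q0 runs 1, rem=0, completes. Q0=[] Q1=[P4,P5] Q2=[]
t=36-41: P4@Q1 runs 5, rem=0, completes. Q0=[] Q1=[P5] Q2=[]
t=41-45: P5@Q1 runs 4, rem=0, completes. Q0=[] Q1=[] Q2=[]

Answer: P1(0-2) P2(2-4) P3(4-6) P4(6-8) P5(8-10) P1(10-12) P2(12-14) P3(14-16) P1(16-18) P2(18-20) P3(20-22) P1(22-24) P2(24-26) P3(26-28) P1(28-30) P3(30-32) P1(32-34) P3(34-35) P1(35-36) P4(36-41) P5(41-45)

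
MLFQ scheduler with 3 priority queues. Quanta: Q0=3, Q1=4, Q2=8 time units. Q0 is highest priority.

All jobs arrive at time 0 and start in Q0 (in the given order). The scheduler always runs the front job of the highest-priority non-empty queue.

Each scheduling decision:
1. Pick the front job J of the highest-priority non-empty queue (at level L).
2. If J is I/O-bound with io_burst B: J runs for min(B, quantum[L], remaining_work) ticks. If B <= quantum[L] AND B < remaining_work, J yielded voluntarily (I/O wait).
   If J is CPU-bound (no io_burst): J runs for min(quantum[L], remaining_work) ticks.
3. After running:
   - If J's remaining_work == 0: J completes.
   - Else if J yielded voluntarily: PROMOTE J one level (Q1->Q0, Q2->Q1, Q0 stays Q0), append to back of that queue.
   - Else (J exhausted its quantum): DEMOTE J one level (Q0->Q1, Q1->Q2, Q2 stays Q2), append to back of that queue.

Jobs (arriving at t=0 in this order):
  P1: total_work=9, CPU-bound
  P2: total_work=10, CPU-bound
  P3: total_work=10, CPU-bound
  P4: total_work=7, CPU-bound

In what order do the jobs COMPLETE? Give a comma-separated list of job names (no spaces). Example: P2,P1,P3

Answer: P4,P1,P2,P3

Derivation:
t=0-3: P1@Q0 runs 3, rem=6, quantum used, demote→Q1. Q0=[P2,P3,P4] Q1=[P1] Q2=[]
t=3-6: P2@Q0 runs 3, rem=7, quantum used, demote→Q1. Q0=[P3,P4] Q1=[P1,P2] Q2=[]
t=6-9: P3@Q0 runs 3, rem=7, quantum used, demote→Q1. Q0=[P4] Q1=[P1,P2,P3] Q2=[]
t=9-12: P4@Q0 runs 3, rem=4, quantum used, demote→Q1. Q0=[] Q1=[P1,P2,P3,P4] Q2=[]
t=12-16: P1@Q1 runs 4, rem=2, quantum used, demote→Q2. Q0=[] Q1=[P2,P3,P4] Q2=[P1]
t=16-20: P2@Q1 runs 4, rem=3, quantum used, demote→Q2. Q0=[] Q1=[P3,P4] Q2=[P1,P2]
t=20-24: P3@Q1 runs 4, rem=3, quantum used, demote→Q2. Q0=[] Q1=[P4] Q2=[P1,P2,P3]
t=24-28: P4@Q1 runs 4, rem=0, completes. Q0=[] Q1=[] Q2=[P1,P2,P3]
t=28-30: P1@Q2 runs 2, rem=0, completes. Q0=[] Q1=[] Q2=[P2,P3]
t=30-33: P2@Q2 runs 3, rem=0, completes. Q0=[] Q1=[] Q2=[P3]
t=33-36: P3@Q2 runs 3, rem=0, completes. Q0=[] Q1=[] Q2=[]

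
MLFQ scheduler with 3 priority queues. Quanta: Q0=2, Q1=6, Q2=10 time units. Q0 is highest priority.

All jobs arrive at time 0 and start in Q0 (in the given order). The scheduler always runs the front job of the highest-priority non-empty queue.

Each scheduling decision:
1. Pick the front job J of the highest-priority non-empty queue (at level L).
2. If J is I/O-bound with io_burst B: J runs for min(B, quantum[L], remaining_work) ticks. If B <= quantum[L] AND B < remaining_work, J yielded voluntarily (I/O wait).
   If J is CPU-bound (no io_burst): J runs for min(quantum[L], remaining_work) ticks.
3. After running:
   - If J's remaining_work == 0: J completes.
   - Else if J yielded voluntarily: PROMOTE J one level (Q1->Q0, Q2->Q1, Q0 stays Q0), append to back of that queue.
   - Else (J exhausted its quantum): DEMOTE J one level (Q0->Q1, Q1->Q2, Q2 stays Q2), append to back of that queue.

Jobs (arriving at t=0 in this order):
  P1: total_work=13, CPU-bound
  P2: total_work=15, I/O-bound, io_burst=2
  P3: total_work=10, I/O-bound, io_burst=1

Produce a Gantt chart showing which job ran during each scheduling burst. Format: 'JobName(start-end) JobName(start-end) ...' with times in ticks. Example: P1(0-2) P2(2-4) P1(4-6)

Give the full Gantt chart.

Answer: P1(0-2) P2(2-4) P3(4-5) P2(5-7) P3(7-8) P2(8-10) P3(10-11) P2(11-13) P3(13-14) P2(14-16) P3(16-17) P2(17-19) P3(19-20) P2(20-22) P3(22-23) P2(23-24) P3(24-25) P3(25-26) P3(26-27) P1(27-33) P1(33-38)

Derivation:
t=0-2: P1@Q0 runs 2, rem=11, quantum used, demote→Q1. Q0=[P2,P3] Q1=[P1] Q2=[]
t=2-4: P2@Q0 runs 2, rem=13, I/O yield, promote→Q0. Q0=[P3,P2] Q1=[P1] Q2=[]
t=4-5: P3@Q0 runs 1, rem=9, I/O yield, promote→Q0. Q0=[P2,P3] Q1=[P1] Q2=[]
t=5-7: P2@Q0 runs 2, rem=11, I/O yield, promote→Q0. Q0=[P3,P2] Q1=[P1] Q2=[]
t=7-8: P3@Q0 runs 1, rem=8, I/O yield, promote→Q0. Q0=[P2,P3] Q1=[P1] Q2=[]
t=8-10: P2@Q0 runs 2, rem=9, I/O yield, promote→Q0. Q0=[P3,P2] Q1=[P1] Q2=[]
t=10-11: P3@Q0 runs 1, rem=7, I/O yield, promote→Q0. Q0=[P2,P3] Q1=[P1] Q2=[]
t=11-13: P2@Q0 runs 2, rem=7, I/O yield, promote→Q0. Q0=[P3,P2] Q1=[P1] Q2=[]
t=13-14: P3@Q0 runs 1, rem=6, I/O yield, promote→Q0. Q0=[P2,P3] Q1=[P1] Q2=[]
t=14-16: P2@Q0 runs 2, rem=5, I/O yield, promote→Q0. Q0=[P3,P2] Q1=[P1] Q2=[]
t=16-17: P3@Q0 runs 1, rem=5, I/O yield, promote→Q0. Q0=[P2,P3] Q1=[P1] Q2=[]
t=17-19: P2@Q0 runs 2, rem=3, I/O yield, promote→Q0. Q0=[P3,P2] Q1=[P1] Q2=[]
t=19-20: P3@Q0 runs 1, rem=4, I/O yield, promote→Q0. Q0=[P2,P3] Q1=[P1] Q2=[]
t=20-22: P2@Q0 runs 2, rem=1, I/O yield, promote→Q0. Q0=[P3,P2] Q1=[P1] Q2=[]
t=22-23: P3@Q0 runs 1, rem=3, I/O yield, promote→Q0. Q0=[P2,P3] Q1=[P1] Q2=[]
t=23-24: P2@Q0 runs 1, rem=0, completes. Q0=[P3] Q1=[P1] Q2=[]
t=24-25: P3@Q0 runs 1, rem=2, I/O yield, promote→Q0. Q0=[P3] Q1=[P1] Q2=[]
t=25-26: P3@Q0 runs 1, rem=1, I/O yield, promote→Q0. Q0=[P3] Q1=[P1] Q2=[]
t=26-27: P3@Q0 runs 1, rem=0, completes. Q0=[] Q1=[P1] Q2=[]
t=27-33: P1@Q1 runs 6, rem=5, quantum used, demote→Q2. Q0=[] Q1=[] Q2=[P1]
t=33-38: P1@Q2 runs 5, rem=0, completes. Q0=[] Q1=[] Q2=[]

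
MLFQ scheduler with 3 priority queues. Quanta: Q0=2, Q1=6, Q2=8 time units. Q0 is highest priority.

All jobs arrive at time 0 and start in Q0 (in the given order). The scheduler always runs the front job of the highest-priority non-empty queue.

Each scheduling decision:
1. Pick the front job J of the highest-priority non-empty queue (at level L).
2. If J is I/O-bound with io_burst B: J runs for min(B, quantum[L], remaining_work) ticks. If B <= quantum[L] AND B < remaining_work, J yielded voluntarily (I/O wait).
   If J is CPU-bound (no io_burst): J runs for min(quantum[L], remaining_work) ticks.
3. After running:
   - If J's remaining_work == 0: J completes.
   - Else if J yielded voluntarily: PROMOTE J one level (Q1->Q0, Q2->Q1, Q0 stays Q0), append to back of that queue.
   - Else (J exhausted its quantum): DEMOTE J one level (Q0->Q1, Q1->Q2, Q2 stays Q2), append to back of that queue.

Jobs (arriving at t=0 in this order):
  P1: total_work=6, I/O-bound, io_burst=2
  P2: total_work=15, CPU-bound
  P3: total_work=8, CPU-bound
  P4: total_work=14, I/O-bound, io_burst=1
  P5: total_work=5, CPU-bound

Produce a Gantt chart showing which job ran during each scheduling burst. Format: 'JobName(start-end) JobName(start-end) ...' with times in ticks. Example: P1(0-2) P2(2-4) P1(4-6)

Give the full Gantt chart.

t=0-2: P1@Q0 runs 2, rem=4, I/O yield, promote→Q0. Q0=[P2,P3,P4,P5,P1] Q1=[] Q2=[]
t=2-4: P2@Q0 runs 2, rem=13, quantum used, demote→Q1. Q0=[P3,P4,P5,P1] Q1=[P2] Q2=[]
t=4-6: P3@Q0 runs 2, rem=6, quantum used, demote→Q1. Q0=[P4,P5,P1] Q1=[P2,P3] Q2=[]
t=6-7: P4@Q0 runs 1, rem=13, I/O yield, promote→Q0. Q0=[P5,P1,P4] Q1=[P2,P3] Q2=[]
t=7-9: P5@Q0 runs 2, rem=3, quantum used, demote→Q1. Q0=[P1,P4] Q1=[P2,P3,P5] Q2=[]
t=9-11: P1@Q0 runs 2, rem=2, I/O yield, promote→Q0. Q0=[P4,P1] Q1=[P2,P3,P5] Q2=[]
t=11-12: P4@Q0 runs 1, rem=12, I/O yield, promote→Q0. Q0=[P1,P4] Q1=[P2,P3,P5] Q2=[]
t=12-14: P1@Q0 runs 2, rem=0, completes. Q0=[P4] Q1=[P2,P3,P5] Q2=[]
t=14-15: P4@Q0 runs 1, rem=11, I/O yield, promote→Q0. Q0=[P4] Q1=[P2,P3,P5] Q2=[]
t=15-16: P4@Q0 runs 1, rem=10, I/O yield, promote→Q0. Q0=[P4] Q1=[P2,P3,P5] Q2=[]
t=16-17: P4@Q0 runs 1, rem=9, I/O yield, promote→Q0. Q0=[P4] Q1=[P2,P3,P5] Q2=[]
t=17-18: P4@Q0 runs 1, rem=8, I/O yield, promote→Q0. Q0=[P4] Q1=[P2,P3,P5] Q2=[]
t=18-19: P4@Q0 runs 1, rem=7, I/O yield, promote→Q0. Q0=[P4] Q1=[P2,P3,P5] Q2=[]
t=19-20: P4@Q0 runs 1, rem=6, I/O yield, promote→Q0. Q0=[P4] Q1=[P2,P3,P5] Q2=[]
t=20-21: P4@Q0 runs 1, rem=5, I/O yield, promote→Q0. Q0=[P4] Q1=[P2,P3,P5] Q2=[]
t=21-22: P4@Q0 runs 1, rem=4, I/O yield, promote→Q0. Q0=[P4] Q1=[P2,P3,P5] Q2=[]
t=22-23: P4@Q0 runs 1, rem=3, I/O yield, promote→Q0. Q0=[P4] Q1=[P2,P3,P5] Q2=[]
t=23-24: P4@Q0 runs 1, rem=2, I/O yield, promote→Q0. Q0=[P4] Q1=[P2,P3,P5] Q2=[]
t=24-25: P4@Q0 runs 1, rem=1, I/O yield, promote→Q0. Q0=[P4] Q1=[P2,P3,P5] Q2=[]
t=25-26: P4@Q0 runs 1, rem=0, completes. Q0=[] Q1=[P2,P3,P5] Q2=[]
t=26-32: P2@Q1 runs 6, rem=7, quantum used, demote→Q2. Q0=[] Q1=[P3,P5] Q2=[P2]
t=32-38: P3@Q1 runs 6, rem=0, completes. Q0=[] Q1=[P5] Q2=[P2]
t=38-41: P5@Q1 runs 3, rem=0, completes. Q0=[] Q1=[] Q2=[P2]
t=41-48: P2@Q2 runs 7, rem=0, completes. Q0=[] Q1=[] Q2=[]

Answer: P1(0-2) P2(2-4) P3(4-6) P4(6-7) P5(7-9) P1(9-11) P4(11-12) P1(12-14) P4(14-15) P4(15-16) P4(16-17) P4(17-18) P4(18-19) P4(19-20) P4(20-21) P4(21-22) P4(22-23) P4(23-24) P4(24-25) P4(25-26) P2(26-32) P3(32-38) P5(38-41) P2(41-48)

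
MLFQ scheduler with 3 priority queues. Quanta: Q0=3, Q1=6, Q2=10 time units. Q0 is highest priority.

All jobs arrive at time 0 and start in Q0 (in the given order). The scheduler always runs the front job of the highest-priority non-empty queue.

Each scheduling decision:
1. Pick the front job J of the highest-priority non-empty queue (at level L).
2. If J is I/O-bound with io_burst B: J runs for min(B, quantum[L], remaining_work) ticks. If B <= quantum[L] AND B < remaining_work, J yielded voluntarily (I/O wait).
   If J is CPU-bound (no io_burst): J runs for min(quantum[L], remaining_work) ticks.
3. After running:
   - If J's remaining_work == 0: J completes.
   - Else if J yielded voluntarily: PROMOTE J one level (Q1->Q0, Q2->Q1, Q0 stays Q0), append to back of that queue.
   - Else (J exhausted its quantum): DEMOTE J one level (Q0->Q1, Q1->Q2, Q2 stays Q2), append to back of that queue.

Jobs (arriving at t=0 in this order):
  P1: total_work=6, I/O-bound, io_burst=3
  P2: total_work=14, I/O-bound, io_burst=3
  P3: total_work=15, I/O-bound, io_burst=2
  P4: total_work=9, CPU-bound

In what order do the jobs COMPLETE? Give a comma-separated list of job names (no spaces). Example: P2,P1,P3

t=0-3: P1@Q0 runs 3, rem=3, I/O yield, promote→Q0. Q0=[P2,P3,P4,P1] Q1=[] Q2=[]
t=3-6: P2@Q0 runs 3, rem=11, I/O yield, promote→Q0. Q0=[P3,P4,P1,P2] Q1=[] Q2=[]
t=6-8: P3@Q0 runs 2, rem=13, I/O yield, promote→Q0. Q0=[P4,P1,P2,P3] Q1=[] Q2=[]
t=8-11: P4@Q0 runs 3, rem=6, quantum used, demote→Q1. Q0=[P1,P2,P3] Q1=[P4] Q2=[]
t=11-14: P1@Q0 runs 3, rem=0, completes. Q0=[P2,P3] Q1=[P4] Q2=[]
t=14-17: P2@Q0 runs 3, rem=8, I/O yield, promote→Q0. Q0=[P3,P2] Q1=[P4] Q2=[]
t=17-19: P3@Q0 runs 2, rem=11, I/O yield, promote→Q0. Q0=[P2,P3] Q1=[P4] Q2=[]
t=19-22: P2@Q0 runs 3, rem=5, I/O yield, promote→Q0. Q0=[P3,P2] Q1=[P4] Q2=[]
t=22-24: P3@Q0 runs 2, rem=9, I/O yield, promote→Q0. Q0=[P2,P3] Q1=[P4] Q2=[]
t=24-27: P2@Q0 runs 3, rem=2, I/O yield, promote→Q0. Q0=[P3,P2] Q1=[P4] Q2=[]
t=27-29: P3@Q0 runs 2, rem=7, I/O yield, promote→Q0. Q0=[P2,P3] Q1=[P4] Q2=[]
t=29-31: P2@Q0 runs 2, rem=0, completes. Q0=[P3] Q1=[P4] Q2=[]
t=31-33: P3@Q0 runs 2, rem=5, I/O yield, promote→Q0. Q0=[P3] Q1=[P4] Q2=[]
t=33-35: P3@Q0 runs 2, rem=3, I/O yield, promote→Q0. Q0=[P3] Q1=[P4] Q2=[]
t=35-37: P3@Q0 runs 2, rem=1, I/O yield, promote→Q0. Q0=[P3] Q1=[P4] Q2=[]
t=37-38: P3@Q0 runs 1, rem=0, completes. Q0=[] Q1=[P4] Q2=[]
t=38-44: P4@Q1 runs 6, rem=0, completes. Q0=[] Q1=[] Q2=[]

Answer: P1,P2,P3,P4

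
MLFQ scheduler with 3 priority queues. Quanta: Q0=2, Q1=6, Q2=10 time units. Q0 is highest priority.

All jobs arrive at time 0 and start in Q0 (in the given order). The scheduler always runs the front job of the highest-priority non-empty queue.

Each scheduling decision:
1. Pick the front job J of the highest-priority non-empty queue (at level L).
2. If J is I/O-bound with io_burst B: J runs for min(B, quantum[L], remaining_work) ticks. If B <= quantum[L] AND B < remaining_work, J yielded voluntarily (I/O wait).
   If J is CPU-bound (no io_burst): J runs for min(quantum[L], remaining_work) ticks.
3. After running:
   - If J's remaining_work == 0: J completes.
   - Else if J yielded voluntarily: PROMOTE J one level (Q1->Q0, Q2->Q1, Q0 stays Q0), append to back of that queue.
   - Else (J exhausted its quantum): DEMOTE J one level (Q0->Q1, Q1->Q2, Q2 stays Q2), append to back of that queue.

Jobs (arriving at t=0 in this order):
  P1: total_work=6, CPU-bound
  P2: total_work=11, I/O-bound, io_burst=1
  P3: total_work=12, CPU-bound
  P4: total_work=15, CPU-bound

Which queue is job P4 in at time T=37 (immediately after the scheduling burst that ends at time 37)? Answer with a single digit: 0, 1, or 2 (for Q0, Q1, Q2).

t=0-2: P1@Q0 runs 2, rem=4, quantum used, demote→Q1. Q0=[P2,P3,P4] Q1=[P1] Q2=[]
t=2-3: P2@Q0 runs 1, rem=10, I/O yield, promote→Q0. Q0=[P3,P4,P2] Q1=[P1] Q2=[]
t=3-5: P3@Q0 runs 2, rem=10, quantum used, demote→Q1. Q0=[P4,P2] Q1=[P1,P3] Q2=[]
t=5-7: P4@Q0 runs 2, rem=13, quantum used, demote→Q1. Q0=[P2] Q1=[P1,P3,P4] Q2=[]
t=7-8: P2@Q0 runs 1, rem=9, I/O yield, promote→Q0. Q0=[P2] Q1=[P1,P3,P4] Q2=[]
t=8-9: P2@Q0 runs 1, rem=8, I/O yield, promote→Q0. Q0=[P2] Q1=[P1,P3,P4] Q2=[]
t=9-10: P2@Q0 runs 1, rem=7, I/O yield, promote→Q0. Q0=[P2] Q1=[P1,P3,P4] Q2=[]
t=10-11: P2@Q0 runs 1, rem=6, I/O yield, promote→Q0. Q0=[P2] Q1=[P1,P3,P4] Q2=[]
t=11-12: P2@Q0 runs 1, rem=5, I/O yield, promote→Q0. Q0=[P2] Q1=[P1,P3,P4] Q2=[]
t=12-13: P2@Q0 runs 1, rem=4, I/O yield, promote→Q0. Q0=[P2] Q1=[P1,P3,P4] Q2=[]
t=13-14: P2@Q0 runs 1, rem=3, I/O yield, promote→Q0. Q0=[P2] Q1=[P1,P3,P4] Q2=[]
t=14-15: P2@Q0 runs 1, rem=2, I/O yield, promote→Q0. Q0=[P2] Q1=[P1,P3,P4] Q2=[]
t=15-16: P2@Q0 runs 1, rem=1, I/O yield, promote→Q0. Q0=[P2] Q1=[P1,P3,P4] Q2=[]
t=16-17: P2@Q0 runs 1, rem=0, completes. Q0=[] Q1=[P1,P3,P4] Q2=[]
t=17-21: P1@Q1 runs 4, rem=0, completes. Q0=[] Q1=[P3,P4] Q2=[]
t=21-27: P3@Q1 runs 6, rem=4, quantum used, demote→Q2. Q0=[] Q1=[P4] Q2=[P3]
t=27-33: P4@Q1 runs 6, rem=7, quantum used, demote→Q2. Q0=[] Q1=[] Q2=[P3,P4]
t=33-37: P3@Q2 runs 4, rem=0, completes. Q0=[] Q1=[] Q2=[P4]
t=37-44: P4@Q2 runs 7, rem=0, completes. Q0=[] Q1=[] Q2=[]

Answer: 2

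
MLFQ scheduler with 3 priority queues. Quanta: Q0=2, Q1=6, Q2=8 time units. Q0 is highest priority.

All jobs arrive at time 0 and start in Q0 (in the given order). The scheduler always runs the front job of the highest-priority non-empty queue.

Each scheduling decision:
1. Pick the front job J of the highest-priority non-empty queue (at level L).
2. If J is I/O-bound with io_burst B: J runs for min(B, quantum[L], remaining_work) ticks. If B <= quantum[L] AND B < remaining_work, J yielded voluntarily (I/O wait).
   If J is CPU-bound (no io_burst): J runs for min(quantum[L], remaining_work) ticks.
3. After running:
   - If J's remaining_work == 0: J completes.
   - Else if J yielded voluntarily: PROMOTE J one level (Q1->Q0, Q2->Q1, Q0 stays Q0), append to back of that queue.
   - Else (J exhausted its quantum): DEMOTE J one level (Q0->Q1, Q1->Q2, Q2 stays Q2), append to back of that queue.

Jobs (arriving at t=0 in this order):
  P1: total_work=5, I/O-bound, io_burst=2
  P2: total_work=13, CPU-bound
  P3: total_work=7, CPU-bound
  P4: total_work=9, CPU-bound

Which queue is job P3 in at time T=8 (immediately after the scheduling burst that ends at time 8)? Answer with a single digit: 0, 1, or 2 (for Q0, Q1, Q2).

Answer: 1

Derivation:
t=0-2: P1@Q0 runs 2, rem=3, I/O yield, promote→Q0. Q0=[P2,P3,P4,P1] Q1=[] Q2=[]
t=2-4: P2@Q0 runs 2, rem=11, quantum used, demote→Q1. Q0=[P3,P4,P1] Q1=[P2] Q2=[]
t=4-6: P3@Q0 runs 2, rem=5, quantum used, demote→Q1. Q0=[P4,P1] Q1=[P2,P3] Q2=[]
t=6-8: P4@Q0 runs 2, rem=7, quantum used, demote→Q1. Q0=[P1] Q1=[P2,P3,P4] Q2=[]
t=8-10: P1@Q0 runs 2, rem=1, I/O yield, promote→Q0. Q0=[P1] Q1=[P2,P3,P4] Q2=[]
t=10-11: P1@Q0 runs 1, rem=0, completes. Q0=[] Q1=[P2,P3,P4] Q2=[]
t=11-17: P2@Q1 runs 6, rem=5, quantum used, demote→Q2. Q0=[] Q1=[P3,P4] Q2=[P2]
t=17-22: P3@Q1 runs 5, rem=0, completes. Q0=[] Q1=[P4] Q2=[P2]
t=22-28: P4@Q1 runs 6, rem=1, quantum used, demote→Q2. Q0=[] Q1=[] Q2=[P2,P4]
t=28-33: P2@Q2 runs 5, rem=0, completes. Q0=[] Q1=[] Q2=[P4]
t=33-34: P4@Q2 runs 1, rem=0, completes. Q0=[] Q1=[] Q2=[]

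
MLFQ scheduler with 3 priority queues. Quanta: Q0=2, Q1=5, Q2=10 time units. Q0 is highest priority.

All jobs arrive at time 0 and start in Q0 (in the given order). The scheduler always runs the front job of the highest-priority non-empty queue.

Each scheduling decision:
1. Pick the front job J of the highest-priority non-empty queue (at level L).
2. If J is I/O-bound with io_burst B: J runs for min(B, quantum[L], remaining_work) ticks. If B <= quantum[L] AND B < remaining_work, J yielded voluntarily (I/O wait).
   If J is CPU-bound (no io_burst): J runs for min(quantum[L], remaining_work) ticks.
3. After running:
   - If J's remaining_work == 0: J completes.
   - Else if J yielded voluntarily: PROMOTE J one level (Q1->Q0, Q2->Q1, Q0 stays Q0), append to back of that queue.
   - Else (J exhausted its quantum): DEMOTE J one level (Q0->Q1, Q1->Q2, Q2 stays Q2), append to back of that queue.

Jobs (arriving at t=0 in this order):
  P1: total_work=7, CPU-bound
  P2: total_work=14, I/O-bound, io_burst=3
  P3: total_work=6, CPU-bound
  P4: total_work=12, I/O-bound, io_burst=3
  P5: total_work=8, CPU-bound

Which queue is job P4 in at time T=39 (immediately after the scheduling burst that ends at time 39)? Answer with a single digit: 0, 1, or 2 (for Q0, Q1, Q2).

t=0-2: P1@Q0 runs 2, rem=5, quantum used, demote→Q1. Q0=[P2,P3,P4,P5] Q1=[P1] Q2=[]
t=2-4: P2@Q0 runs 2, rem=12, quantum used, demote→Q1. Q0=[P3,P4,P5] Q1=[P1,P2] Q2=[]
t=4-6: P3@Q0 runs 2, rem=4, quantum used, demote→Q1. Q0=[P4,P5] Q1=[P1,P2,P3] Q2=[]
t=6-8: P4@Q0 runs 2, rem=10, quantum used, demote→Q1. Q0=[P5] Q1=[P1,P2,P3,P4] Q2=[]
t=8-10: P5@Q0 runs 2, rem=6, quantum used, demote→Q1. Q0=[] Q1=[P1,P2,P3,P4,P5] Q2=[]
t=10-15: P1@Q1 runs 5, rem=0, completes. Q0=[] Q1=[P2,P3,P4,P5] Q2=[]
t=15-18: P2@Q1 runs 3, rem=9, I/O yield, promote→Q0. Q0=[P2] Q1=[P3,P4,P5] Q2=[]
t=18-20: P2@Q0 runs 2, rem=7, quantum used, demote→Q1. Q0=[] Q1=[P3,P4,P5,P2] Q2=[]
t=20-24: P3@Q1 runs 4, rem=0, completes. Q0=[] Q1=[P4,P5,P2] Q2=[]
t=24-27: P4@Q1 runs 3, rem=7, I/O yield, promote→Q0. Q0=[P4] Q1=[P5,P2] Q2=[]
t=27-29: P4@Q0 runs 2, rem=5, quantum used, demote→Q1. Q0=[] Q1=[P5,P2,P4] Q2=[]
t=29-34: P5@Q1 runs 5, rem=1, quantum used, demote→Q2. Q0=[] Q1=[P2,P4] Q2=[P5]
t=34-37: P2@Q1 runs 3, rem=4, I/O yield, promote→Q0. Q0=[P2] Q1=[P4] Q2=[P5]
t=37-39: P2@Q0 runs 2, rem=2, quantum used, demote→Q1. Q0=[] Q1=[P4,P2] Q2=[P5]
t=39-42: P4@Q1 runs 3, rem=2, I/O yield, promote→Q0. Q0=[P4] Q1=[P2] Q2=[P5]
t=42-44: P4@Q0 runs 2, rem=0, completes. Q0=[] Q1=[P2] Q2=[P5]
t=44-46: P2@Q1 runs 2, rem=0, completes. Q0=[] Q1=[] Q2=[P5]
t=46-47: P5@Q2 runs 1, rem=0, completes. Q0=[] Q1=[] Q2=[]

Answer: 1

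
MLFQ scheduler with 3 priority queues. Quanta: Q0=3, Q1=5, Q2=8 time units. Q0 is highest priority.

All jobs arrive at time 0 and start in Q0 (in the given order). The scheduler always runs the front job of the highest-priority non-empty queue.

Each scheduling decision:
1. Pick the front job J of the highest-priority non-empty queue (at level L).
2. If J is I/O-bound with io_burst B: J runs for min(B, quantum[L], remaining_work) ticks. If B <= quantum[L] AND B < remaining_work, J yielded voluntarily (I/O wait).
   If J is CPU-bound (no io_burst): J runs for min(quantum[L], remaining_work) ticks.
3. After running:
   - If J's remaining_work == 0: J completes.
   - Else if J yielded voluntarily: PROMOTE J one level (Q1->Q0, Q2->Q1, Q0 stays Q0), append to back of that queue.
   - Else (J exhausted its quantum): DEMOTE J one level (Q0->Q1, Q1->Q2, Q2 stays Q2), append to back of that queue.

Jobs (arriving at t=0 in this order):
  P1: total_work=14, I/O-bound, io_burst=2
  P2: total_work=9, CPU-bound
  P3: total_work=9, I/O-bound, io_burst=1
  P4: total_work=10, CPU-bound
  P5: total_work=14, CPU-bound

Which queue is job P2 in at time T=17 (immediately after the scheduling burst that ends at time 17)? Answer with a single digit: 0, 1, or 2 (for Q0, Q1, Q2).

Answer: 1

Derivation:
t=0-2: P1@Q0 runs 2, rem=12, I/O yield, promote→Q0. Q0=[P2,P3,P4,P5,P1] Q1=[] Q2=[]
t=2-5: P2@Q0 runs 3, rem=6, quantum used, demote→Q1. Q0=[P3,P4,P5,P1] Q1=[P2] Q2=[]
t=5-6: P3@Q0 runs 1, rem=8, I/O yield, promote→Q0. Q0=[P4,P5,P1,P3] Q1=[P2] Q2=[]
t=6-9: P4@Q0 runs 3, rem=7, quantum used, demote→Q1. Q0=[P5,P1,P3] Q1=[P2,P4] Q2=[]
t=9-12: P5@Q0 runs 3, rem=11, quantum used, demote→Q1. Q0=[P1,P3] Q1=[P2,P4,P5] Q2=[]
t=12-14: P1@Q0 runs 2, rem=10, I/O yield, promote→Q0. Q0=[P3,P1] Q1=[P2,P4,P5] Q2=[]
t=14-15: P3@Q0 runs 1, rem=7, I/O yield, promote→Q0. Q0=[P1,P3] Q1=[P2,P4,P5] Q2=[]
t=15-17: P1@Q0 runs 2, rem=8, I/O yield, promote→Q0. Q0=[P3,P1] Q1=[P2,P4,P5] Q2=[]
t=17-18: P3@Q0 runs 1, rem=6, I/O yield, promote→Q0. Q0=[P1,P3] Q1=[P2,P4,P5] Q2=[]
t=18-20: P1@Q0 runs 2, rem=6, I/O yield, promote→Q0. Q0=[P3,P1] Q1=[P2,P4,P5] Q2=[]
t=20-21: P3@Q0 runs 1, rem=5, I/O yield, promote→Q0. Q0=[P1,P3] Q1=[P2,P4,P5] Q2=[]
t=21-23: P1@Q0 runs 2, rem=4, I/O yield, promote→Q0. Q0=[P3,P1] Q1=[P2,P4,P5] Q2=[]
t=23-24: P3@Q0 runs 1, rem=4, I/O yield, promote→Q0. Q0=[P1,P3] Q1=[P2,P4,P5] Q2=[]
t=24-26: P1@Q0 runs 2, rem=2, I/O yield, promote→Q0. Q0=[P3,P1] Q1=[P2,P4,P5] Q2=[]
t=26-27: P3@Q0 runs 1, rem=3, I/O yield, promote→Q0. Q0=[P1,P3] Q1=[P2,P4,P5] Q2=[]
t=27-29: P1@Q0 runs 2, rem=0, completes. Q0=[P3] Q1=[P2,P4,P5] Q2=[]
t=29-30: P3@Q0 runs 1, rem=2, I/O yield, promote→Q0. Q0=[P3] Q1=[P2,P4,P5] Q2=[]
t=30-31: P3@Q0 runs 1, rem=1, I/O yield, promote→Q0. Q0=[P3] Q1=[P2,P4,P5] Q2=[]
t=31-32: P3@Q0 runs 1, rem=0, completes. Q0=[] Q1=[P2,P4,P5] Q2=[]
t=32-37: P2@Q1 runs 5, rem=1, quantum used, demote→Q2. Q0=[] Q1=[P4,P5] Q2=[P2]
t=37-42: P4@Q1 runs 5, rem=2, quantum used, demote→Q2. Q0=[] Q1=[P5] Q2=[P2,P4]
t=42-47: P5@Q1 runs 5, rem=6, quantum used, demote→Q2. Q0=[] Q1=[] Q2=[P2,P4,P5]
t=47-48: P2@Q2 runs 1, rem=0, completes. Q0=[] Q1=[] Q2=[P4,P5]
t=48-50: P4@Q2 runs 2, rem=0, completes. Q0=[] Q1=[] Q2=[P5]
t=50-56: P5@Q2 runs 6, rem=0, completes. Q0=[] Q1=[] Q2=[]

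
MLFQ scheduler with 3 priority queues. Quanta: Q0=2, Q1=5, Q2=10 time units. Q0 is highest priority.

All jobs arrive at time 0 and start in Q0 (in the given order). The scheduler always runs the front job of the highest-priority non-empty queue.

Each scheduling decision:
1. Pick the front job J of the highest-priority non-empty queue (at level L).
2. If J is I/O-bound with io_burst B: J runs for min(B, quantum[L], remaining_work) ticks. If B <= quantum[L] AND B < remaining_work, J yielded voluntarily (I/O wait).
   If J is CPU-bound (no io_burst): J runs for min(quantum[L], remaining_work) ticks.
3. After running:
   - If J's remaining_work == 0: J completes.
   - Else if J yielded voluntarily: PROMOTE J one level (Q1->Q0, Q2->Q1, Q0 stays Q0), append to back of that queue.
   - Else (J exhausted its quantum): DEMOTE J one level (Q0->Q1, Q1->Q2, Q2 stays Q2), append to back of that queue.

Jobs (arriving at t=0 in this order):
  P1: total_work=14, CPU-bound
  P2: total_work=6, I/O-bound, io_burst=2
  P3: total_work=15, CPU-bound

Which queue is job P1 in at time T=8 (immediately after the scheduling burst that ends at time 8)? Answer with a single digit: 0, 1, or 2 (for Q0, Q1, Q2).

Answer: 1

Derivation:
t=0-2: P1@Q0 runs 2, rem=12, quantum used, demote→Q1. Q0=[P2,P3] Q1=[P1] Q2=[]
t=2-4: P2@Q0 runs 2, rem=4, I/O yield, promote→Q0. Q0=[P3,P2] Q1=[P1] Q2=[]
t=4-6: P3@Q0 runs 2, rem=13, quantum used, demote→Q1. Q0=[P2] Q1=[P1,P3] Q2=[]
t=6-8: P2@Q0 runs 2, rem=2, I/O yield, promote→Q0. Q0=[P2] Q1=[P1,P3] Q2=[]
t=8-10: P2@Q0 runs 2, rem=0, completes. Q0=[] Q1=[P1,P3] Q2=[]
t=10-15: P1@Q1 runs 5, rem=7, quantum used, demote→Q2. Q0=[] Q1=[P3] Q2=[P1]
t=15-20: P3@Q1 runs 5, rem=8, quantum used, demote→Q2. Q0=[] Q1=[] Q2=[P1,P3]
t=20-27: P1@Q2 runs 7, rem=0, completes. Q0=[] Q1=[] Q2=[P3]
t=27-35: P3@Q2 runs 8, rem=0, completes. Q0=[] Q1=[] Q2=[]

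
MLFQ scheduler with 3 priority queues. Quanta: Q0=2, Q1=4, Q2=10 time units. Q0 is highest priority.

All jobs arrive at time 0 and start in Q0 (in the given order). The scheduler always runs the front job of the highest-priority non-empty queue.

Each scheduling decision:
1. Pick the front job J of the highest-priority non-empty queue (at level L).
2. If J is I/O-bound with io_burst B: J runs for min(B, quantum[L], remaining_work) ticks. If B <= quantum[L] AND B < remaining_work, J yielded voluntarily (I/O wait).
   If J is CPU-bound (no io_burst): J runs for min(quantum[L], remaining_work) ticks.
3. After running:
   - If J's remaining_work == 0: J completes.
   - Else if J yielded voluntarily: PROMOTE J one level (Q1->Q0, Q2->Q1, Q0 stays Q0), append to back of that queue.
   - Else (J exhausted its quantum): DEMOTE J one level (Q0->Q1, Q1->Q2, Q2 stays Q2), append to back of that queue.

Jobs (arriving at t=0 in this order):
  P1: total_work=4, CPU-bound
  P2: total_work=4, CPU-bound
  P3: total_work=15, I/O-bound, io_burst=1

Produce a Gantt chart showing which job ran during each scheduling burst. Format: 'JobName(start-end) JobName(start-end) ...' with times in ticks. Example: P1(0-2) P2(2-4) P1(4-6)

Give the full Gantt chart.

t=0-2: P1@Q0 runs 2, rem=2, quantum used, demote→Q1. Q0=[P2,P3] Q1=[P1] Q2=[]
t=2-4: P2@Q0 runs 2, rem=2, quantum used, demote→Q1. Q0=[P3] Q1=[P1,P2] Q2=[]
t=4-5: P3@Q0 runs 1, rem=14, I/O yield, promote→Q0. Q0=[P3] Q1=[P1,P2] Q2=[]
t=5-6: P3@Q0 runs 1, rem=13, I/O yield, promote→Q0. Q0=[P3] Q1=[P1,P2] Q2=[]
t=6-7: P3@Q0 runs 1, rem=12, I/O yield, promote→Q0. Q0=[P3] Q1=[P1,P2] Q2=[]
t=7-8: P3@Q0 runs 1, rem=11, I/O yield, promote→Q0. Q0=[P3] Q1=[P1,P2] Q2=[]
t=8-9: P3@Q0 runs 1, rem=10, I/O yield, promote→Q0. Q0=[P3] Q1=[P1,P2] Q2=[]
t=9-10: P3@Q0 runs 1, rem=9, I/O yield, promote→Q0. Q0=[P3] Q1=[P1,P2] Q2=[]
t=10-11: P3@Q0 runs 1, rem=8, I/O yield, promote→Q0. Q0=[P3] Q1=[P1,P2] Q2=[]
t=11-12: P3@Q0 runs 1, rem=7, I/O yield, promote→Q0. Q0=[P3] Q1=[P1,P2] Q2=[]
t=12-13: P3@Q0 runs 1, rem=6, I/O yield, promote→Q0. Q0=[P3] Q1=[P1,P2] Q2=[]
t=13-14: P3@Q0 runs 1, rem=5, I/O yield, promote→Q0. Q0=[P3] Q1=[P1,P2] Q2=[]
t=14-15: P3@Q0 runs 1, rem=4, I/O yield, promote→Q0. Q0=[P3] Q1=[P1,P2] Q2=[]
t=15-16: P3@Q0 runs 1, rem=3, I/O yield, promote→Q0. Q0=[P3] Q1=[P1,P2] Q2=[]
t=16-17: P3@Q0 runs 1, rem=2, I/O yield, promote→Q0. Q0=[P3] Q1=[P1,P2] Q2=[]
t=17-18: P3@Q0 runs 1, rem=1, I/O yield, promote→Q0. Q0=[P3] Q1=[P1,P2] Q2=[]
t=18-19: P3@Q0 runs 1, rem=0, completes. Q0=[] Q1=[P1,P2] Q2=[]
t=19-21: P1@Q1 runs 2, rem=0, completes. Q0=[] Q1=[P2] Q2=[]
t=21-23: P2@Q1 runs 2, rem=0, completes. Q0=[] Q1=[] Q2=[]

Answer: P1(0-2) P2(2-4) P3(4-5) P3(5-6) P3(6-7) P3(7-8) P3(8-9) P3(9-10) P3(10-11) P3(11-12) P3(12-13) P3(13-14) P3(14-15) P3(15-16) P3(16-17) P3(17-18) P3(18-19) P1(19-21) P2(21-23)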